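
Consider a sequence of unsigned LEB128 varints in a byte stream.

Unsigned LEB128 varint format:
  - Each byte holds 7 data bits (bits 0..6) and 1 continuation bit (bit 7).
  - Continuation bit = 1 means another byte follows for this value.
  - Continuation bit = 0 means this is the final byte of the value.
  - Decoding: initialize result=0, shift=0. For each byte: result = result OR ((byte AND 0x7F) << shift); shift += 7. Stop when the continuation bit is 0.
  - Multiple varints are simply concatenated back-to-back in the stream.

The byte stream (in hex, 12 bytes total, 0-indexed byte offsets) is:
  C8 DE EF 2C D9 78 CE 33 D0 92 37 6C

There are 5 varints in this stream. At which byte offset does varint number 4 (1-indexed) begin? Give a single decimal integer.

  byte[0]=0xC8 cont=1 payload=0x48=72: acc |= 72<<0 -> acc=72 shift=7
  byte[1]=0xDE cont=1 payload=0x5E=94: acc |= 94<<7 -> acc=12104 shift=14
  byte[2]=0xEF cont=1 payload=0x6F=111: acc |= 111<<14 -> acc=1830728 shift=21
  byte[3]=0x2C cont=0 payload=0x2C=44: acc |= 44<<21 -> acc=94105416 shift=28 [end]
Varint 1: bytes[0:4] = C8 DE EF 2C -> value 94105416 (4 byte(s))
  byte[4]=0xD9 cont=1 payload=0x59=89: acc |= 89<<0 -> acc=89 shift=7
  byte[5]=0x78 cont=0 payload=0x78=120: acc |= 120<<7 -> acc=15449 shift=14 [end]
Varint 2: bytes[4:6] = D9 78 -> value 15449 (2 byte(s))
  byte[6]=0xCE cont=1 payload=0x4E=78: acc |= 78<<0 -> acc=78 shift=7
  byte[7]=0x33 cont=0 payload=0x33=51: acc |= 51<<7 -> acc=6606 shift=14 [end]
Varint 3: bytes[6:8] = CE 33 -> value 6606 (2 byte(s))
  byte[8]=0xD0 cont=1 payload=0x50=80: acc |= 80<<0 -> acc=80 shift=7
  byte[9]=0x92 cont=1 payload=0x12=18: acc |= 18<<7 -> acc=2384 shift=14
  byte[10]=0x37 cont=0 payload=0x37=55: acc |= 55<<14 -> acc=903504 shift=21 [end]
Varint 4: bytes[8:11] = D0 92 37 -> value 903504 (3 byte(s))
  byte[11]=0x6C cont=0 payload=0x6C=108: acc |= 108<<0 -> acc=108 shift=7 [end]
Varint 5: bytes[11:12] = 6C -> value 108 (1 byte(s))

Answer: 8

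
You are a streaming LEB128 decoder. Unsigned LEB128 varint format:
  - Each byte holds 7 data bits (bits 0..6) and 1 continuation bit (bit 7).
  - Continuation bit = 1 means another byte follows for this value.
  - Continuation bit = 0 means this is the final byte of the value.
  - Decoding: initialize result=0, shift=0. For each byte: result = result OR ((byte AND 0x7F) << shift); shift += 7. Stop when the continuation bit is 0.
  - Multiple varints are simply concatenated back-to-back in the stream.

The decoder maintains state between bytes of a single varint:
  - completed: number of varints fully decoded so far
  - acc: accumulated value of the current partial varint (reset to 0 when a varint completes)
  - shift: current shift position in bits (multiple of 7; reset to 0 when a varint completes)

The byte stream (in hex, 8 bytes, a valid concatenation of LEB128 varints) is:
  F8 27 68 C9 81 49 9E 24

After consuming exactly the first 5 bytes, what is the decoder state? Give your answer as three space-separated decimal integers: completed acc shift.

byte[0]=0xF8 cont=1 payload=0x78: acc |= 120<<0 -> completed=0 acc=120 shift=7
byte[1]=0x27 cont=0 payload=0x27: varint #1 complete (value=5112); reset -> completed=1 acc=0 shift=0
byte[2]=0x68 cont=0 payload=0x68: varint #2 complete (value=104); reset -> completed=2 acc=0 shift=0
byte[3]=0xC9 cont=1 payload=0x49: acc |= 73<<0 -> completed=2 acc=73 shift=7
byte[4]=0x81 cont=1 payload=0x01: acc |= 1<<7 -> completed=2 acc=201 shift=14

Answer: 2 201 14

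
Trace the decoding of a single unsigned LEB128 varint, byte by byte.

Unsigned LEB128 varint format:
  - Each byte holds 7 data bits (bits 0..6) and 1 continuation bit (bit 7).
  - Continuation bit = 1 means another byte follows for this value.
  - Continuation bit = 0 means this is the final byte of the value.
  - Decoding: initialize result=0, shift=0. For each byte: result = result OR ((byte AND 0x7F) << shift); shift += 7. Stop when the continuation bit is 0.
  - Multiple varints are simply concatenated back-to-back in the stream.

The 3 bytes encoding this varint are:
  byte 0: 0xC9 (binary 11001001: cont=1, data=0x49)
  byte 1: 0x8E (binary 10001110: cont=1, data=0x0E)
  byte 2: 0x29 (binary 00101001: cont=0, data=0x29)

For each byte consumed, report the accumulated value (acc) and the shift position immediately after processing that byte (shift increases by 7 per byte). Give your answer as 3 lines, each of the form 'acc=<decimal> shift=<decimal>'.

Answer: acc=73 shift=7
acc=1865 shift=14
acc=673609 shift=21

Derivation:
byte 0=0xC9: payload=0x49=73, contrib = 73<<0 = 73; acc -> 73, shift -> 7
byte 1=0x8E: payload=0x0E=14, contrib = 14<<7 = 1792; acc -> 1865, shift -> 14
byte 2=0x29: payload=0x29=41, contrib = 41<<14 = 671744; acc -> 673609, shift -> 21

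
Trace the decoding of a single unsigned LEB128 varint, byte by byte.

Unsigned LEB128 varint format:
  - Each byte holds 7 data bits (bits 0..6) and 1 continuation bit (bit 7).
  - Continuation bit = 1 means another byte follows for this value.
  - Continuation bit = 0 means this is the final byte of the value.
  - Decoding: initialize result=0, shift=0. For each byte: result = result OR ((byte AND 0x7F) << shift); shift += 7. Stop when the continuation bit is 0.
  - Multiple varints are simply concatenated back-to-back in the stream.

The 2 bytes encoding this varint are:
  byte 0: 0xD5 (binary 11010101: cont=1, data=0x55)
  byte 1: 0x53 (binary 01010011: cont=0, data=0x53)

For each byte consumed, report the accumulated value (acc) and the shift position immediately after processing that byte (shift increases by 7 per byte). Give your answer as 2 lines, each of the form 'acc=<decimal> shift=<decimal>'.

byte 0=0xD5: payload=0x55=85, contrib = 85<<0 = 85; acc -> 85, shift -> 7
byte 1=0x53: payload=0x53=83, contrib = 83<<7 = 10624; acc -> 10709, shift -> 14

Answer: acc=85 shift=7
acc=10709 shift=14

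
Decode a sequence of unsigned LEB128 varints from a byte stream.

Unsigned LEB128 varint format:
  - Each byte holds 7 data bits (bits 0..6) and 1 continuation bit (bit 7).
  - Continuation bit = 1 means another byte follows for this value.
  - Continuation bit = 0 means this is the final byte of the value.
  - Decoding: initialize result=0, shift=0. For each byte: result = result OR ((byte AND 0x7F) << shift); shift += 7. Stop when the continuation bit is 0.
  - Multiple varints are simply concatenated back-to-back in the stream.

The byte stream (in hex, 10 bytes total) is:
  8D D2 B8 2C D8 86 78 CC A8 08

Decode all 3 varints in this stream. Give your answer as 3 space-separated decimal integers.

  byte[0]=0x8D cont=1 payload=0x0D=13: acc |= 13<<0 -> acc=13 shift=7
  byte[1]=0xD2 cont=1 payload=0x52=82: acc |= 82<<7 -> acc=10509 shift=14
  byte[2]=0xB8 cont=1 payload=0x38=56: acc |= 56<<14 -> acc=928013 shift=21
  byte[3]=0x2C cont=0 payload=0x2C=44: acc |= 44<<21 -> acc=93202701 shift=28 [end]
Varint 1: bytes[0:4] = 8D D2 B8 2C -> value 93202701 (4 byte(s))
  byte[4]=0xD8 cont=1 payload=0x58=88: acc |= 88<<0 -> acc=88 shift=7
  byte[5]=0x86 cont=1 payload=0x06=6: acc |= 6<<7 -> acc=856 shift=14
  byte[6]=0x78 cont=0 payload=0x78=120: acc |= 120<<14 -> acc=1966936 shift=21 [end]
Varint 2: bytes[4:7] = D8 86 78 -> value 1966936 (3 byte(s))
  byte[7]=0xCC cont=1 payload=0x4C=76: acc |= 76<<0 -> acc=76 shift=7
  byte[8]=0xA8 cont=1 payload=0x28=40: acc |= 40<<7 -> acc=5196 shift=14
  byte[9]=0x08 cont=0 payload=0x08=8: acc |= 8<<14 -> acc=136268 shift=21 [end]
Varint 3: bytes[7:10] = CC A8 08 -> value 136268 (3 byte(s))

Answer: 93202701 1966936 136268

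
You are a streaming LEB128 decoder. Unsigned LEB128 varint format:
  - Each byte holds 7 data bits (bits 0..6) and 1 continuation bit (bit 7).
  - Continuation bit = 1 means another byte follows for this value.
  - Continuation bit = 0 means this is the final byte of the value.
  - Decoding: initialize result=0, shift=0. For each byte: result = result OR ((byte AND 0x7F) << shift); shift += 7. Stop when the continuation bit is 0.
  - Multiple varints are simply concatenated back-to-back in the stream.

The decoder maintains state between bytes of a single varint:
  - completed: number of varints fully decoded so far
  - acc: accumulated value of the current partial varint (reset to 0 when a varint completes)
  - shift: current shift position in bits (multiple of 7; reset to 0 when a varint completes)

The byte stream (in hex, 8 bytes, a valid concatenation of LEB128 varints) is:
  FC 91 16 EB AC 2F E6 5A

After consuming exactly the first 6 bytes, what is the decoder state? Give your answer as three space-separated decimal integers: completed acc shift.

byte[0]=0xFC cont=1 payload=0x7C: acc |= 124<<0 -> completed=0 acc=124 shift=7
byte[1]=0x91 cont=1 payload=0x11: acc |= 17<<7 -> completed=0 acc=2300 shift=14
byte[2]=0x16 cont=0 payload=0x16: varint #1 complete (value=362748); reset -> completed=1 acc=0 shift=0
byte[3]=0xEB cont=1 payload=0x6B: acc |= 107<<0 -> completed=1 acc=107 shift=7
byte[4]=0xAC cont=1 payload=0x2C: acc |= 44<<7 -> completed=1 acc=5739 shift=14
byte[5]=0x2F cont=0 payload=0x2F: varint #2 complete (value=775787); reset -> completed=2 acc=0 shift=0

Answer: 2 0 0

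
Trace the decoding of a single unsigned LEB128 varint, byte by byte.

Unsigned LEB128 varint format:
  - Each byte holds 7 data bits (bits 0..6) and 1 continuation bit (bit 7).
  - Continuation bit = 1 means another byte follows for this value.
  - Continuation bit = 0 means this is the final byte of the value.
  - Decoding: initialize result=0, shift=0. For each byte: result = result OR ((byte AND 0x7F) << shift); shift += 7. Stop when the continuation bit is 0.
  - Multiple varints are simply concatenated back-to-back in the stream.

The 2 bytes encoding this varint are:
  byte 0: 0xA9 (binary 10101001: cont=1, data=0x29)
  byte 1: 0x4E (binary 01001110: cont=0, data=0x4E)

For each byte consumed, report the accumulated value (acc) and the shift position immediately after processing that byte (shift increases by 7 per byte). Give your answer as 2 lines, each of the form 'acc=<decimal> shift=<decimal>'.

byte 0=0xA9: payload=0x29=41, contrib = 41<<0 = 41; acc -> 41, shift -> 7
byte 1=0x4E: payload=0x4E=78, contrib = 78<<7 = 9984; acc -> 10025, shift -> 14

Answer: acc=41 shift=7
acc=10025 shift=14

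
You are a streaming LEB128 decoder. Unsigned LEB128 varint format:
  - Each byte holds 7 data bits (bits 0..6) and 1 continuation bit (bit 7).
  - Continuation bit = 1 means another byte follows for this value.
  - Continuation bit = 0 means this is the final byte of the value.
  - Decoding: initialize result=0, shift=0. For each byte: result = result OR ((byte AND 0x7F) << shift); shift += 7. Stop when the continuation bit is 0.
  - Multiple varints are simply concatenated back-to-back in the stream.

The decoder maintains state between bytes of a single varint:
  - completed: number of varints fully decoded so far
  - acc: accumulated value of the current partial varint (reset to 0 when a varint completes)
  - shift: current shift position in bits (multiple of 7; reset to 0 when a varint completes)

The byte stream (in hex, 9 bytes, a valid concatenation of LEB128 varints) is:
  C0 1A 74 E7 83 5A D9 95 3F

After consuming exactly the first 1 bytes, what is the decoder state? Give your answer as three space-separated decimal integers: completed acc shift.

byte[0]=0xC0 cont=1 payload=0x40: acc |= 64<<0 -> completed=0 acc=64 shift=7

Answer: 0 64 7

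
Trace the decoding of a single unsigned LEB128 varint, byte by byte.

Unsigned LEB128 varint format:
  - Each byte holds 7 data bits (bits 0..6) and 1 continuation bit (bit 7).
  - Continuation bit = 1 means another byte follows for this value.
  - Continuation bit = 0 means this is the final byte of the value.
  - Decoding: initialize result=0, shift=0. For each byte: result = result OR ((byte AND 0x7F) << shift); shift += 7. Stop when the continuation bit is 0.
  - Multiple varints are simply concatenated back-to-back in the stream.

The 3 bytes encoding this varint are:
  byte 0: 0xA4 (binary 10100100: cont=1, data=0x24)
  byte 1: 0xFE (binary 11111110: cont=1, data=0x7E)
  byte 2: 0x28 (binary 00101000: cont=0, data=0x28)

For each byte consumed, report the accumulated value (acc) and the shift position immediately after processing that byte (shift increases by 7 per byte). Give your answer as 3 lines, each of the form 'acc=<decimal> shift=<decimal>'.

byte 0=0xA4: payload=0x24=36, contrib = 36<<0 = 36; acc -> 36, shift -> 7
byte 1=0xFE: payload=0x7E=126, contrib = 126<<7 = 16128; acc -> 16164, shift -> 14
byte 2=0x28: payload=0x28=40, contrib = 40<<14 = 655360; acc -> 671524, shift -> 21

Answer: acc=36 shift=7
acc=16164 shift=14
acc=671524 shift=21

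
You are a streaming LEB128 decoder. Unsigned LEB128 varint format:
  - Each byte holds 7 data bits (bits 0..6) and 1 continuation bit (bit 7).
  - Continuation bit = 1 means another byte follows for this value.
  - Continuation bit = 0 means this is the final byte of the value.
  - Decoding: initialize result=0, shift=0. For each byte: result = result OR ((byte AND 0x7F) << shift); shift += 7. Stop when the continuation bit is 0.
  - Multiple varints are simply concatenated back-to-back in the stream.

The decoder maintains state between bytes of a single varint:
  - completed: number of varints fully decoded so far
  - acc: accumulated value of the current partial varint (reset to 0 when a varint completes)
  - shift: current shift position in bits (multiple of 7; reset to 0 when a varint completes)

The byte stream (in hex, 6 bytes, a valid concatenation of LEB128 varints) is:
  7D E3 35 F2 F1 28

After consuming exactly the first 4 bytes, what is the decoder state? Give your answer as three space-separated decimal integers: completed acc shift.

byte[0]=0x7D cont=0 payload=0x7D: varint #1 complete (value=125); reset -> completed=1 acc=0 shift=0
byte[1]=0xE3 cont=1 payload=0x63: acc |= 99<<0 -> completed=1 acc=99 shift=7
byte[2]=0x35 cont=0 payload=0x35: varint #2 complete (value=6883); reset -> completed=2 acc=0 shift=0
byte[3]=0xF2 cont=1 payload=0x72: acc |= 114<<0 -> completed=2 acc=114 shift=7

Answer: 2 114 7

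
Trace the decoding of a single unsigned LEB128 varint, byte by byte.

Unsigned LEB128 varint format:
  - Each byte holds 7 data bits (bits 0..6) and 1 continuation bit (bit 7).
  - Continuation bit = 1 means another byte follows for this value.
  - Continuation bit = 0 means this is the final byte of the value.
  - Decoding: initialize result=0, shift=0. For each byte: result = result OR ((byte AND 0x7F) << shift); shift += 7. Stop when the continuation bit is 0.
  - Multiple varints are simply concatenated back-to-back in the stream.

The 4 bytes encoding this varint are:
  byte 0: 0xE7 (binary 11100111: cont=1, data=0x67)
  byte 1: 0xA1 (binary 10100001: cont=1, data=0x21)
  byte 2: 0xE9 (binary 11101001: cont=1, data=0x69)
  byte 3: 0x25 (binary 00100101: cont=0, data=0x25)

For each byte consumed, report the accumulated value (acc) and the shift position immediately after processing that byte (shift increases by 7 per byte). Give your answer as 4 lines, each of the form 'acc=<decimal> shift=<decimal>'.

Answer: acc=103 shift=7
acc=4327 shift=14
acc=1724647 shift=21
acc=79319271 shift=28

Derivation:
byte 0=0xE7: payload=0x67=103, contrib = 103<<0 = 103; acc -> 103, shift -> 7
byte 1=0xA1: payload=0x21=33, contrib = 33<<7 = 4224; acc -> 4327, shift -> 14
byte 2=0xE9: payload=0x69=105, contrib = 105<<14 = 1720320; acc -> 1724647, shift -> 21
byte 3=0x25: payload=0x25=37, contrib = 37<<21 = 77594624; acc -> 79319271, shift -> 28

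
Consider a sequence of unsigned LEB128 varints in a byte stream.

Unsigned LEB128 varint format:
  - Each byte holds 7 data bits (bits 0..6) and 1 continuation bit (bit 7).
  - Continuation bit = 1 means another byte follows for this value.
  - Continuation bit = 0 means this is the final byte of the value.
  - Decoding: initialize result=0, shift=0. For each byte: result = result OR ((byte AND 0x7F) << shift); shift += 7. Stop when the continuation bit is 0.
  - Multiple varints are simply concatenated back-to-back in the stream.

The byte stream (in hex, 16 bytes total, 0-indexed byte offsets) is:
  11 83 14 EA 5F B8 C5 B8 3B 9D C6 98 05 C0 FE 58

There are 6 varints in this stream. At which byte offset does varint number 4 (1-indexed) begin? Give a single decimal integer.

  byte[0]=0x11 cont=0 payload=0x11=17: acc |= 17<<0 -> acc=17 shift=7 [end]
Varint 1: bytes[0:1] = 11 -> value 17 (1 byte(s))
  byte[1]=0x83 cont=1 payload=0x03=3: acc |= 3<<0 -> acc=3 shift=7
  byte[2]=0x14 cont=0 payload=0x14=20: acc |= 20<<7 -> acc=2563 shift=14 [end]
Varint 2: bytes[1:3] = 83 14 -> value 2563 (2 byte(s))
  byte[3]=0xEA cont=1 payload=0x6A=106: acc |= 106<<0 -> acc=106 shift=7
  byte[4]=0x5F cont=0 payload=0x5F=95: acc |= 95<<7 -> acc=12266 shift=14 [end]
Varint 3: bytes[3:5] = EA 5F -> value 12266 (2 byte(s))
  byte[5]=0xB8 cont=1 payload=0x38=56: acc |= 56<<0 -> acc=56 shift=7
  byte[6]=0xC5 cont=1 payload=0x45=69: acc |= 69<<7 -> acc=8888 shift=14
  byte[7]=0xB8 cont=1 payload=0x38=56: acc |= 56<<14 -> acc=926392 shift=21
  byte[8]=0x3B cont=0 payload=0x3B=59: acc |= 59<<21 -> acc=124658360 shift=28 [end]
Varint 4: bytes[5:9] = B8 C5 B8 3B -> value 124658360 (4 byte(s))
  byte[9]=0x9D cont=1 payload=0x1D=29: acc |= 29<<0 -> acc=29 shift=7
  byte[10]=0xC6 cont=1 payload=0x46=70: acc |= 70<<7 -> acc=8989 shift=14
  byte[11]=0x98 cont=1 payload=0x18=24: acc |= 24<<14 -> acc=402205 shift=21
  byte[12]=0x05 cont=0 payload=0x05=5: acc |= 5<<21 -> acc=10887965 shift=28 [end]
Varint 5: bytes[9:13] = 9D C6 98 05 -> value 10887965 (4 byte(s))
  byte[13]=0xC0 cont=1 payload=0x40=64: acc |= 64<<0 -> acc=64 shift=7
  byte[14]=0xFE cont=1 payload=0x7E=126: acc |= 126<<7 -> acc=16192 shift=14
  byte[15]=0x58 cont=0 payload=0x58=88: acc |= 88<<14 -> acc=1457984 shift=21 [end]
Varint 6: bytes[13:16] = C0 FE 58 -> value 1457984 (3 byte(s))

Answer: 5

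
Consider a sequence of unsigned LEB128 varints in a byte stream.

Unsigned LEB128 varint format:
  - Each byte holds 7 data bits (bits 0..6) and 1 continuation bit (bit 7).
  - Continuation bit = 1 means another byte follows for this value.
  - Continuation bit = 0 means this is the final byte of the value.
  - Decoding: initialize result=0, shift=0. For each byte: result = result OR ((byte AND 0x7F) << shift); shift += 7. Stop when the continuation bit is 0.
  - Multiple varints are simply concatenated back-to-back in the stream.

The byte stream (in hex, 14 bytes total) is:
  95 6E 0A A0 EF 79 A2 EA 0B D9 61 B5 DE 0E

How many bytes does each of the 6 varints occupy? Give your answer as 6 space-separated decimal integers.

Answer: 2 1 3 3 2 3

Derivation:
  byte[0]=0x95 cont=1 payload=0x15=21: acc |= 21<<0 -> acc=21 shift=7
  byte[1]=0x6E cont=0 payload=0x6E=110: acc |= 110<<7 -> acc=14101 shift=14 [end]
Varint 1: bytes[0:2] = 95 6E -> value 14101 (2 byte(s))
  byte[2]=0x0A cont=0 payload=0x0A=10: acc |= 10<<0 -> acc=10 shift=7 [end]
Varint 2: bytes[2:3] = 0A -> value 10 (1 byte(s))
  byte[3]=0xA0 cont=1 payload=0x20=32: acc |= 32<<0 -> acc=32 shift=7
  byte[4]=0xEF cont=1 payload=0x6F=111: acc |= 111<<7 -> acc=14240 shift=14
  byte[5]=0x79 cont=0 payload=0x79=121: acc |= 121<<14 -> acc=1996704 shift=21 [end]
Varint 3: bytes[3:6] = A0 EF 79 -> value 1996704 (3 byte(s))
  byte[6]=0xA2 cont=1 payload=0x22=34: acc |= 34<<0 -> acc=34 shift=7
  byte[7]=0xEA cont=1 payload=0x6A=106: acc |= 106<<7 -> acc=13602 shift=14
  byte[8]=0x0B cont=0 payload=0x0B=11: acc |= 11<<14 -> acc=193826 shift=21 [end]
Varint 4: bytes[6:9] = A2 EA 0B -> value 193826 (3 byte(s))
  byte[9]=0xD9 cont=1 payload=0x59=89: acc |= 89<<0 -> acc=89 shift=7
  byte[10]=0x61 cont=0 payload=0x61=97: acc |= 97<<7 -> acc=12505 shift=14 [end]
Varint 5: bytes[9:11] = D9 61 -> value 12505 (2 byte(s))
  byte[11]=0xB5 cont=1 payload=0x35=53: acc |= 53<<0 -> acc=53 shift=7
  byte[12]=0xDE cont=1 payload=0x5E=94: acc |= 94<<7 -> acc=12085 shift=14
  byte[13]=0x0E cont=0 payload=0x0E=14: acc |= 14<<14 -> acc=241461 shift=21 [end]
Varint 6: bytes[11:14] = B5 DE 0E -> value 241461 (3 byte(s))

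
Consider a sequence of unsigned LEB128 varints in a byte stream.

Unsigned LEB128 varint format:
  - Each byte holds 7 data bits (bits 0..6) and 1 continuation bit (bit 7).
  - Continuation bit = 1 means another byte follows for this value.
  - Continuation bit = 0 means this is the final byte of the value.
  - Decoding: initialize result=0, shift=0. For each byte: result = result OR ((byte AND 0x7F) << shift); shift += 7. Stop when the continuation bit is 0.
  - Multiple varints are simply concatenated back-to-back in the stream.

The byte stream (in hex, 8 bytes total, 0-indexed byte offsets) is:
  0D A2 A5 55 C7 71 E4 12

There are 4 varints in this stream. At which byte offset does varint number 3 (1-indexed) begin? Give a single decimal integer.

  byte[0]=0x0D cont=0 payload=0x0D=13: acc |= 13<<0 -> acc=13 shift=7 [end]
Varint 1: bytes[0:1] = 0D -> value 13 (1 byte(s))
  byte[1]=0xA2 cont=1 payload=0x22=34: acc |= 34<<0 -> acc=34 shift=7
  byte[2]=0xA5 cont=1 payload=0x25=37: acc |= 37<<7 -> acc=4770 shift=14
  byte[3]=0x55 cont=0 payload=0x55=85: acc |= 85<<14 -> acc=1397410 shift=21 [end]
Varint 2: bytes[1:4] = A2 A5 55 -> value 1397410 (3 byte(s))
  byte[4]=0xC7 cont=1 payload=0x47=71: acc |= 71<<0 -> acc=71 shift=7
  byte[5]=0x71 cont=0 payload=0x71=113: acc |= 113<<7 -> acc=14535 shift=14 [end]
Varint 3: bytes[4:6] = C7 71 -> value 14535 (2 byte(s))
  byte[6]=0xE4 cont=1 payload=0x64=100: acc |= 100<<0 -> acc=100 shift=7
  byte[7]=0x12 cont=0 payload=0x12=18: acc |= 18<<7 -> acc=2404 shift=14 [end]
Varint 4: bytes[6:8] = E4 12 -> value 2404 (2 byte(s))

Answer: 4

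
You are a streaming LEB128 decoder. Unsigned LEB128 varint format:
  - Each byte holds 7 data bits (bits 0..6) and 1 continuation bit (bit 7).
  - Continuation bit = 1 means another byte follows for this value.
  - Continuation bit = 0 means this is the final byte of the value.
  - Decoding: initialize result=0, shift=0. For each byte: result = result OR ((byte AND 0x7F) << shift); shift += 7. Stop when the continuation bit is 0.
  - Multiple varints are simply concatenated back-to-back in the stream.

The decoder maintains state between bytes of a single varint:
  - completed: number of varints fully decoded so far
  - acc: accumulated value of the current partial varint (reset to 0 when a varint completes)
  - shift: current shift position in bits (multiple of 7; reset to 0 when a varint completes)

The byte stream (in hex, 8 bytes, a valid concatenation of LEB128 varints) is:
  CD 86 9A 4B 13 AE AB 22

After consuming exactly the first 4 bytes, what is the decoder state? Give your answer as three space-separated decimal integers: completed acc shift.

byte[0]=0xCD cont=1 payload=0x4D: acc |= 77<<0 -> completed=0 acc=77 shift=7
byte[1]=0x86 cont=1 payload=0x06: acc |= 6<<7 -> completed=0 acc=845 shift=14
byte[2]=0x9A cont=1 payload=0x1A: acc |= 26<<14 -> completed=0 acc=426829 shift=21
byte[3]=0x4B cont=0 payload=0x4B: varint #1 complete (value=157713229); reset -> completed=1 acc=0 shift=0

Answer: 1 0 0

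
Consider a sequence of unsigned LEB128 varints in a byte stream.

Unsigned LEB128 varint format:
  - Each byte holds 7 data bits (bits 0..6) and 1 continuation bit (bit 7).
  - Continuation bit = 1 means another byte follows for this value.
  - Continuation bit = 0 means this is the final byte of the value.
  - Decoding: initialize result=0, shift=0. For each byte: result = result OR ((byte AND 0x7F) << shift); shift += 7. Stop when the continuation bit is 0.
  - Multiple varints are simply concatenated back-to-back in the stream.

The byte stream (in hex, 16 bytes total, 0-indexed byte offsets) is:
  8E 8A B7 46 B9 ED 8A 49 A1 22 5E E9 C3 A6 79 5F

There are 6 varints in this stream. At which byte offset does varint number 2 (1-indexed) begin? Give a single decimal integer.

  byte[0]=0x8E cont=1 payload=0x0E=14: acc |= 14<<0 -> acc=14 shift=7
  byte[1]=0x8A cont=1 payload=0x0A=10: acc |= 10<<7 -> acc=1294 shift=14
  byte[2]=0xB7 cont=1 payload=0x37=55: acc |= 55<<14 -> acc=902414 shift=21
  byte[3]=0x46 cont=0 payload=0x46=70: acc |= 70<<21 -> acc=147703054 shift=28 [end]
Varint 1: bytes[0:4] = 8E 8A B7 46 -> value 147703054 (4 byte(s))
  byte[4]=0xB9 cont=1 payload=0x39=57: acc |= 57<<0 -> acc=57 shift=7
  byte[5]=0xED cont=1 payload=0x6D=109: acc |= 109<<7 -> acc=14009 shift=14
  byte[6]=0x8A cont=1 payload=0x0A=10: acc |= 10<<14 -> acc=177849 shift=21
  byte[7]=0x49 cont=0 payload=0x49=73: acc |= 73<<21 -> acc=153269945 shift=28 [end]
Varint 2: bytes[4:8] = B9 ED 8A 49 -> value 153269945 (4 byte(s))
  byte[8]=0xA1 cont=1 payload=0x21=33: acc |= 33<<0 -> acc=33 shift=7
  byte[9]=0x22 cont=0 payload=0x22=34: acc |= 34<<7 -> acc=4385 shift=14 [end]
Varint 3: bytes[8:10] = A1 22 -> value 4385 (2 byte(s))
  byte[10]=0x5E cont=0 payload=0x5E=94: acc |= 94<<0 -> acc=94 shift=7 [end]
Varint 4: bytes[10:11] = 5E -> value 94 (1 byte(s))
  byte[11]=0xE9 cont=1 payload=0x69=105: acc |= 105<<0 -> acc=105 shift=7
  byte[12]=0xC3 cont=1 payload=0x43=67: acc |= 67<<7 -> acc=8681 shift=14
  byte[13]=0xA6 cont=1 payload=0x26=38: acc |= 38<<14 -> acc=631273 shift=21
  byte[14]=0x79 cont=0 payload=0x79=121: acc |= 121<<21 -> acc=254386665 shift=28 [end]
Varint 5: bytes[11:15] = E9 C3 A6 79 -> value 254386665 (4 byte(s))
  byte[15]=0x5F cont=0 payload=0x5F=95: acc |= 95<<0 -> acc=95 shift=7 [end]
Varint 6: bytes[15:16] = 5F -> value 95 (1 byte(s))

Answer: 4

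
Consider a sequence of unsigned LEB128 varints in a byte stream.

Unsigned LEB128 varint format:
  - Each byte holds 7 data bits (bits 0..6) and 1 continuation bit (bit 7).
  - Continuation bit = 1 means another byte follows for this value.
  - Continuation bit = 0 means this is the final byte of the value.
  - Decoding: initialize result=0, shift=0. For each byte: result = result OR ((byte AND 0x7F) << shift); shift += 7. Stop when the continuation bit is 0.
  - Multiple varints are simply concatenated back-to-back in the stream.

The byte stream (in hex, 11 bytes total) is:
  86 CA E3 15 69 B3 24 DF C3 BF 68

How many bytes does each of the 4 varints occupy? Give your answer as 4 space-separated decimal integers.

Answer: 4 1 2 4

Derivation:
  byte[0]=0x86 cont=1 payload=0x06=6: acc |= 6<<0 -> acc=6 shift=7
  byte[1]=0xCA cont=1 payload=0x4A=74: acc |= 74<<7 -> acc=9478 shift=14
  byte[2]=0xE3 cont=1 payload=0x63=99: acc |= 99<<14 -> acc=1631494 shift=21
  byte[3]=0x15 cont=0 payload=0x15=21: acc |= 21<<21 -> acc=45671686 shift=28 [end]
Varint 1: bytes[0:4] = 86 CA E3 15 -> value 45671686 (4 byte(s))
  byte[4]=0x69 cont=0 payload=0x69=105: acc |= 105<<0 -> acc=105 shift=7 [end]
Varint 2: bytes[4:5] = 69 -> value 105 (1 byte(s))
  byte[5]=0xB3 cont=1 payload=0x33=51: acc |= 51<<0 -> acc=51 shift=7
  byte[6]=0x24 cont=0 payload=0x24=36: acc |= 36<<7 -> acc=4659 shift=14 [end]
Varint 3: bytes[5:7] = B3 24 -> value 4659 (2 byte(s))
  byte[7]=0xDF cont=1 payload=0x5F=95: acc |= 95<<0 -> acc=95 shift=7
  byte[8]=0xC3 cont=1 payload=0x43=67: acc |= 67<<7 -> acc=8671 shift=14
  byte[9]=0xBF cont=1 payload=0x3F=63: acc |= 63<<14 -> acc=1040863 shift=21
  byte[10]=0x68 cont=0 payload=0x68=104: acc |= 104<<21 -> acc=219144671 shift=28 [end]
Varint 4: bytes[7:11] = DF C3 BF 68 -> value 219144671 (4 byte(s))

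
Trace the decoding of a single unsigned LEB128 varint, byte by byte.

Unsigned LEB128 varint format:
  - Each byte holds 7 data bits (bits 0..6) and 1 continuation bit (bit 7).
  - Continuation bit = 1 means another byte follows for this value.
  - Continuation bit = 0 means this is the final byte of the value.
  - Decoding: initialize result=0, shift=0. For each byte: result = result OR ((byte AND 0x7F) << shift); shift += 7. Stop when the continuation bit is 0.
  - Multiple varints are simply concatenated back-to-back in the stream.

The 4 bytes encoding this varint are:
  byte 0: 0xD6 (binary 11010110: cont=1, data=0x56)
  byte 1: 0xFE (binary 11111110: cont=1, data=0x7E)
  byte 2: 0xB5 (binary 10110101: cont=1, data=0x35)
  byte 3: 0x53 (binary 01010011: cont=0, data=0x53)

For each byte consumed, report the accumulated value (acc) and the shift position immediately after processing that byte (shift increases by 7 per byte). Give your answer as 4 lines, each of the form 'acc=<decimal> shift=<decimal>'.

Answer: acc=86 shift=7
acc=16214 shift=14
acc=884566 shift=21
acc=174948182 shift=28

Derivation:
byte 0=0xD6: payload=0x56=86, contrib = 86<<0 = 86; acc -> 86, shift -> 7
byte 1=0xFE: payload=0x7E=126, contrib = 126<<7 = 16128; acc -> 16214, shift -> 14
byte 2=0xB5: payload=0x35=53, contrib = 53<<14 = 868352; acc -> 884566, shift -> 21
byte 3=0x53: payload=0x53=83, contrib = 83<<21 = 174063616; acc -> 174948182, shift -> 28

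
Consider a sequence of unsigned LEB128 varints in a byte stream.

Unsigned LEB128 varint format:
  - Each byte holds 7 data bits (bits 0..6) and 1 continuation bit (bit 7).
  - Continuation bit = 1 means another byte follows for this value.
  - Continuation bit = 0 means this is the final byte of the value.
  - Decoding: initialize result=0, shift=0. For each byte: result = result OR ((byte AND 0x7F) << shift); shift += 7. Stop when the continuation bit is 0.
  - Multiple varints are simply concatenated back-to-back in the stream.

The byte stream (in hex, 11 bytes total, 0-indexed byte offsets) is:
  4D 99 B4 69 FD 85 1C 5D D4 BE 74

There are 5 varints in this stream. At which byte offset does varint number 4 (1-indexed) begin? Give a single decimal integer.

Answer: 7

Derivation:
  byte[0]=0x4D cont=0 payload=0x4D=77: acc |= 77<<0 -> acc=77 shift=7 [end]
Varint 1: bytes[0:1] = 4D -> value 77 (1 byte(s))
  byte[1]=0x99 cont=1 payload=0x19=25: acc |= 25<<0 -> acc=25 shift=7
  byte[2]=0xB4 cont=1 payload=0x34=52: acc |= 52<<7 -> acc=6681 shift=14
  byte[3]=0x69 cont=0 payload=0x69=105: acc |= 105<<14 -> acc=1727001 shift=21 [end]
Varint 2: bytes[1:4] = 99 B4 69 -> value 1727001 (3 byte(s))
  byte[4]=0xFD cont=1 payload=0x7D=125: acc |= 125<<0 -> acc=125 shift=7
  byte[5]=0x85 cont=1 payload=0x05=5: acc |= 5<<7 -> acc=765 shift=14
  byte[6]=0x1C cont=0 payload=0x1C=28: acc |= 28<<14 -> acc=459517 shift=21 [end]
Varint 3: bytes[4:7] = FD 85 1C -> value 459517 (3 byte(s))
  byte[7]=0x5D cont=0 payload=0x5D=93: acc |= 93<<0 -> acc=93 shift=7 [end]
Varint 4: bytes[7:8] = 5D -> value 93 (1 byte(s))
  byte[8]=0xD4 cont=1 payload=0x54=84: acc |= 84<<0 -> acc=84 shift=7
  byte[9]=0xBE cont=1 payload=0x3E=62: acc |= 62<<7 -> acc=8020 shift=14
  byte[10]=0x74 cont=0 payload=0x74=116: acc |= 116<<14 -> acc=1908564 shift=21 [end]
Varint 5: bytes[8:11] = D4 BE 74 -> value 1908564 (3 byte(s))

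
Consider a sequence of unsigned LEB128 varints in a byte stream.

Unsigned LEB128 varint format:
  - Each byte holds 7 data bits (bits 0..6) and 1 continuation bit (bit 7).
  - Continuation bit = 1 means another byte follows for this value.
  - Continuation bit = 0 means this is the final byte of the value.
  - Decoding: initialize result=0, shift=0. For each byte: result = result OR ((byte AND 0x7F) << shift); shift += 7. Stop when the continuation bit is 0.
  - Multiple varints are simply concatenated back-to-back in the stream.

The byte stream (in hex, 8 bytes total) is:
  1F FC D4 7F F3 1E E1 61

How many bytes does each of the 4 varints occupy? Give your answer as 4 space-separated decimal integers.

Answer: 1 3 2 2

Derivation:
  byte[0]=0x1F cont=0 payload=0x1F=31: acc |= 31<<0 -> acc=31 shift=7 [end]
Varint 1: bytes[0:1] = 1F -> value 31 (1 byte(s))
  byte[1]=0xFC cont=1 payload=0x7C=124: acc |= 124<<0 -> acc=124 shift=7
  byte[2]=0xD4 cont=1 payload=0x54=84: acc |= 84<<7 -> acc=10876 shift=14
  byte[3]=0x7F cont=0 payload=0x7F=127: acc |= 127<<14 -> acc=2091644 shift=21 [end]
Varint 2: bytes[1:4] = FC D4 7F -> value 2091644 (3 byte(s))
  byte[4]=0xF3 cont=1 payload=0x73=115: acc |= 115<<0 -> acc=115 shift=7
  byte[5]=0x1E cont=0 payload=0x1E=30: acc |= 30<<7 -> acc=3955 shift=14 [end]
Varint 3: bytes[4:6] = F3 1E -> value 3955 (2 byte(s))
  byte[6]=0xE1 cont=1 payload=0x61=97: acc |= 97<<0 -> acc=97 shift=7
  byte[7]=0x61 cont=0 payload=0x61=97: acc |= 97<<7 -> acc=12513 shift=14 [end]
Varint 4: bytes[6:8] = E1 61 -> value 12513 (2 byte(s))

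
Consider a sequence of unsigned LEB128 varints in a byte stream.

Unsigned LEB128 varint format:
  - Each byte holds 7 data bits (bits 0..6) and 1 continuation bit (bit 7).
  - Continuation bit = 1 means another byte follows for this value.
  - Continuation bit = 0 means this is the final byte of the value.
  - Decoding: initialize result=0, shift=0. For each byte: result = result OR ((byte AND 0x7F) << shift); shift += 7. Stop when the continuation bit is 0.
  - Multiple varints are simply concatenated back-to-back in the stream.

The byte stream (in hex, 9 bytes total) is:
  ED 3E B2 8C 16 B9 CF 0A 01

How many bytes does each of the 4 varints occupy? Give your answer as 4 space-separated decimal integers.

  byte[0]=0xED cont=1 payload=0x6D=109: acc |= 109<<0 -> acc=109 shift=7
  byte[1]=0x3E cont=0 payload=0x3E=62: acc |= 62<<7 -> acc=8045 shift=14 [end]
Varint 1: bytes[0:2] = ED 3E -> value 8045 (2 byte(s))
  byte[2]=0xB2 cont=1 payload=0x32=50: acc |= 50<<0 -> acc=50 shift=7
  byte[3]=0x8C cont=1 payload=0x0C=12: acc |= 12<<7 -> acc=1586 shift=14
  byte[4]=0x16 cont=0 payload=0x16=22: acc |= 22<<14 -> acc=362034 shift=21 [end]
Varint 2: bytes[2:5] = B2 8C 16 -> value 362034 (3 byte(s))
  byte[5]=0xB9 cont=1 payload=0x39=57: acc |= 57<<0 -> acc=57 shift=7
  byte[6]=0xCF cont=1 payload=0x4F=79: acc |= 79<<7 -> acc=10169 shift=14
  byte[7]=0x0A cont=0 payload=0x0A=10: acc |= 10<<14 -> acc=174009 shift=21 [end]
Varint 3: bytes[5:8] = B9 CF 0A -> value 174009 (3 byte(s))
  byte[8]=0x01 cont=0 payload=0x01=1: acc |= 1<<0 -> acc=1 shift=7 [end]
Varint 4: bytes[8:9] = 01 -> value 1 (1 byte(s))

Answer: 2 3 3 1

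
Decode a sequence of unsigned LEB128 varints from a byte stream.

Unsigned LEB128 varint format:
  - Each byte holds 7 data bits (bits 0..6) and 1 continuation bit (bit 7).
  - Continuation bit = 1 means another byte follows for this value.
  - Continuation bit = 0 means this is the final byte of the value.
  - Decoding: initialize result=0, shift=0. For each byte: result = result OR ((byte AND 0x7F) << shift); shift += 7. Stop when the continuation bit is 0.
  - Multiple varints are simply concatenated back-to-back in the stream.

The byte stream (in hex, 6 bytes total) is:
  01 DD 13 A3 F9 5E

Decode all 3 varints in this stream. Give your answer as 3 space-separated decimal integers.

  byte[0]=0x01 cont=0 payload=0x01=1: acc |= 1<<0 -> acc=1 shift=7 [end]
Varint 1: bytes[0:1] = 01 -> value 1 (1 byte(s))
  byte[1]=0xDD cont=1 payload=0x5D=93: acc |= 93<<0 -> acc=93 shift=7
  byte[2]=0x13 cont=0 payload=0x13=19: acc |= 19<<7 -> acc=2525 shift=14 [end]
Varint 2: bytes[1:3] = DD 13 -> value 2525 (2 byte(s))
  byte[3]=0xA3 cont=1 payload=0x23=35: acc |= 35<<0 -> acc=35 shift=7
  byte[4]=0xF9 cont=1 payload=0x79=121: acc |= 121<<7 -> acc=15523 shift=14
  byte[5]=0x5E cont=0 payload=0x5E=94: acc |= 94<<14 -> acc=1555619 shift=21 [end]
Varint 3: bytes[3:6] = A3 F9 5E -> value 1555619 (3 byte(s))

Answer: 1 2525 1555619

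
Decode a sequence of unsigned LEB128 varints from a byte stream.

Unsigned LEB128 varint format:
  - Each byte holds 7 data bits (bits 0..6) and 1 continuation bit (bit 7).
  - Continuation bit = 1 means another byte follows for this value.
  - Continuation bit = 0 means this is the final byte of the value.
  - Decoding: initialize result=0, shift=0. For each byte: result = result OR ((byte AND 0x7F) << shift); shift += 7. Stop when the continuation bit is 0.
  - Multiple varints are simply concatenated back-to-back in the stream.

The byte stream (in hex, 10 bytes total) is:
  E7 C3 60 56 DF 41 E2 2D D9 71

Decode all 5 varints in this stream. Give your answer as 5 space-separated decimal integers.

  byte[0]=0xE7 cont=1 payload=0x67=103: acc |= 103<<0 -> acc=103 shift=7
  byte[1]=0xC3 cont=1 payload=0x43=67: acc |= 67<<7 -> acc=8679 shift=14
  byte[2]=0x60 cont=0 payload=0x60=96: acc |= 96<<14 -> acc=1581543 shift=21 [end]
Varint 1: bytes[0:3] = E7 C3 60 -> value 1581543 (3 byte(s))
  byte[3]=0x56 cont=0 payload=0x56=86: acc |= 86<<0 -> acc=86 shift=7 [end]
Varint 2: bytes[3:4] = 56 -> value 86 (1 byte(s))
  byte[4]=0xDF cont=1 payload=0x5F=95: acc |= 95<<0 -> acc=95 shift=7
  byte[5]=0x41 cont=0 payload=0x41=65: acc |= 65<<7 -> acc=8415 shift=14 [end]
Varint 3: bytes[4:6] = DF 41 -> value 8415 (2 byte(s))
  byte[6]=0xE2 cont=1 payload=0x62=98: acc |= 98<<0 -> acc=98 shift=7
  byte[7]=0x2D cont=0 payload=0x2D=45: acc |= 45<<7 -> acc=5858 shift=14 [end]
Varint 4: bytes[6:8] = E2 2D -> value 5858 (2 byte(s))
  byte[8]=0xD9 cont=1 payload=0x59=89: acc |= 89<<0 -> acc=89 shift=7
  byte[9]=0x71 cont=0 payload=0x71=113: acc |= 113<<7 -> acc=14553 shift=14 [end]
Varint 5: bytes[8:10] = D9 71 -> value 14553 (2 byte(s))

Answer: 1581543 86 8415 5858 14553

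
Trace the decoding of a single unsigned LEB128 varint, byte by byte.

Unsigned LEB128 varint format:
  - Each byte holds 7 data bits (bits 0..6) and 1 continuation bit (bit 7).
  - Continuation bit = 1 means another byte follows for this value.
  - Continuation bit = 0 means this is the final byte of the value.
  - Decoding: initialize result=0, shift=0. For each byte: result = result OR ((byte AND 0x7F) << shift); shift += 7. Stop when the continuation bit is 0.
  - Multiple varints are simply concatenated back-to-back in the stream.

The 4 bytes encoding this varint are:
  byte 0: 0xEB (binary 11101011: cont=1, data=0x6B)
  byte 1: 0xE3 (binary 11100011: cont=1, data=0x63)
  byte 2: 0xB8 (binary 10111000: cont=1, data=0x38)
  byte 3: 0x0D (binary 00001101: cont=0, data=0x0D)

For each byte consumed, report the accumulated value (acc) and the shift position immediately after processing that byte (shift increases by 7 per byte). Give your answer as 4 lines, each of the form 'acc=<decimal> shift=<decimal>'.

byte 0=0xEB: payload=0x6B=107, contrib = 107<<0 = 107; acc -> 107, shift -> 7
byte 1=0xE3: payload=0x63=99, contrib = 99<<7 = 12672; acc -> 12779, shift -> 14
byte 2=0xB8: payload=0x38=56, contrib = 56<<14 = 917504; acc -> 930283, shift -> 21
byte 3=0x0D: payload=0x0D=13, contrib = 13<<21 = 27262976; acc -> 28193259, shift -> 28

Answer: acc=107 shift=7
acc=12779 shift=14
acc=930283 shift=21
acc=28193259 shift=28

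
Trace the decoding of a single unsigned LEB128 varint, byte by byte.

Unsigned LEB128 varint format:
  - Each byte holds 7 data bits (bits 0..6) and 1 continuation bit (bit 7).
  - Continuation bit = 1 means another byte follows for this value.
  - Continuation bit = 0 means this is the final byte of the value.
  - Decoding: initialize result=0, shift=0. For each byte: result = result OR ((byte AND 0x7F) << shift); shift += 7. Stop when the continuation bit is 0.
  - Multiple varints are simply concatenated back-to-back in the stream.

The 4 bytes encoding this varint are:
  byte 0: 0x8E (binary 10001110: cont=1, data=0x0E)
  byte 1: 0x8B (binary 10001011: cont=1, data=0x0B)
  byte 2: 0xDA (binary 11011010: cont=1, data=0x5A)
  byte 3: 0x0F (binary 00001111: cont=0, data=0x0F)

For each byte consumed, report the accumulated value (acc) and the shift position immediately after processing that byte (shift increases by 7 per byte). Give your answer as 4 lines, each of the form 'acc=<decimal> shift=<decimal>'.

byte 0=0x8E: payload=0x0E=14, contrib = 14<<0 = 14; acc -> 14, shift -> 7
byte 1=0x8B: payload=0x0B=11, contrib = 11<<7 = 1408; acc -> 1422, shift -> 14
byte 2=0xDA: payload=0x5A=90, contrib = 90<<14 = 1474560; acc -> 1475982, shift -> 21
byte 3=0x0F: payload=0x0F=15, contrib = 15<<21 = 31457280; acc -> 32933262, shift -> 28

Answer: acc=14 shift=7
acc=1422 shift=14
acc=1475982 shift=21
acc=32933262 shift=28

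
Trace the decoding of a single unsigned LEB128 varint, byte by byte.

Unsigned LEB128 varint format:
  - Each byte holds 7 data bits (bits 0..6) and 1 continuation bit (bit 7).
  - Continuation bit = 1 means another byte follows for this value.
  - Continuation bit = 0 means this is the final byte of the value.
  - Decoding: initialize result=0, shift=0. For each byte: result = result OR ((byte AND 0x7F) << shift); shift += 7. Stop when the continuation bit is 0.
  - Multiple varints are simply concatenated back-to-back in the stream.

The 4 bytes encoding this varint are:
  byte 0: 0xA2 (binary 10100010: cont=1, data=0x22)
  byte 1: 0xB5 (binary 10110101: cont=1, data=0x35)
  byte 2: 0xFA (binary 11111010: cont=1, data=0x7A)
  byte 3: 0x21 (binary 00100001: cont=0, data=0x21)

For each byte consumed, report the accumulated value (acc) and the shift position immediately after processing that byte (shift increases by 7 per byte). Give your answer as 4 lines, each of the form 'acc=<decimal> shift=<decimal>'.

Answer: acc=34 shift=7
acc=6818 shift=14
acc=2005666 shift=21
acc=71211682 shift=28

Derivation:
byte 0=0xA2: payload=0x22=34, contrib = 34<<0 = 34; acc -> 34, shift -> 7
byte 1=0xB5: payload=0x35=53, contrib = 53<<7 = 6784; acc -> 6818, shift -> 14
byte 2=0xFA: payload=0x7A=122, contrib = 122<<14 = 1998848; acc -> 2005666, shift -> 21
byte 3=0x21: payload=0x21=33, contrib = 33<<21 = 69206016; acc -> 71211682, shift -> 28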